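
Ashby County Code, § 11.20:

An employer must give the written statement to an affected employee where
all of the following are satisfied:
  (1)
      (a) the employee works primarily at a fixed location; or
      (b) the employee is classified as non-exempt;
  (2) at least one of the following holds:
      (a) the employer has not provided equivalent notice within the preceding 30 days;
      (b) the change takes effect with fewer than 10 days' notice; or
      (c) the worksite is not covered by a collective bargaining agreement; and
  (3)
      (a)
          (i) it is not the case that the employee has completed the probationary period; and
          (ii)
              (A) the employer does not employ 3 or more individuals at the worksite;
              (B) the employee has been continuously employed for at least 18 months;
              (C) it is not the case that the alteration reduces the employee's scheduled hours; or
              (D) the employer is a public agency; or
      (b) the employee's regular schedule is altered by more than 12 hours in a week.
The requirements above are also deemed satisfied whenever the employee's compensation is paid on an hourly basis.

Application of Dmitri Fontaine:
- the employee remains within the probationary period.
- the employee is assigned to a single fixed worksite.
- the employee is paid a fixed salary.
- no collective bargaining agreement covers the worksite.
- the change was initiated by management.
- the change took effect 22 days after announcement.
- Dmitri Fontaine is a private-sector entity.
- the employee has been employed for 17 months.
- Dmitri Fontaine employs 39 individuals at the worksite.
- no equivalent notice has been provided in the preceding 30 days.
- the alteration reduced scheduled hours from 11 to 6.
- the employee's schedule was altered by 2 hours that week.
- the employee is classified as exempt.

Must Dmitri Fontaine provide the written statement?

(a) fixed location — met.
(b) non-exempt — not met.
So (1) is satisfied (T OR F).
(a) no recent notice — holds.
(b) < 10 days' notice — not met.
(c) no CBA — holds.
(2) = T OR F OR T = true.
(i) not (past probation) — satisfied.
(A) not (≥ 3 at site) — fails.
(B) tenure ≥ 18 mo. — not met.
(C) not (hours reduced) — not met.
(D) public agency — fails.
So (ii) is not satisfied (F OR F OR F OR F).
(a): T AND F → false.
(b) schedule shift > 12h — not satisfied.
(3): F OR F → false.
Overall = T AND T AND F = false.
Exception (hourly-paid) — not satisfied.
Result: main false OR exception false → false.

No — not required.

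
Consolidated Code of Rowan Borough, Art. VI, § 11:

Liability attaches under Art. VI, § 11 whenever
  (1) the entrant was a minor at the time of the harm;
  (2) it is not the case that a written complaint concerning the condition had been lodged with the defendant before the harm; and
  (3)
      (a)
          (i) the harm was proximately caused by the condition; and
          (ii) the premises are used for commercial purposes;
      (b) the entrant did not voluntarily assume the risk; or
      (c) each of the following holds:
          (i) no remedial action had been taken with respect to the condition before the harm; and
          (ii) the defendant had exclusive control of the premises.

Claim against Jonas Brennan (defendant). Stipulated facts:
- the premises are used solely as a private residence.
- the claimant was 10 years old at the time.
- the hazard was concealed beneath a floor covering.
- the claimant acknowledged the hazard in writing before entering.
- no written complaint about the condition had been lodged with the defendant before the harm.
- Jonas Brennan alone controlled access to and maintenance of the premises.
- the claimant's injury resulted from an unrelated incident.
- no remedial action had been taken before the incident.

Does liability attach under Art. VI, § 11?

Yes — liable.

(1) entrant a minor — met.
(2) not (complaint lodged) — satisfied.
(i) proximate cause — fails.
(ii) commercial use — not satisfied.
(a) = F AND F = false.
(b) no assumed risk — not met.
(i) no remedial action — met.
(ii) exclusive control — satisfied.
(c) = T AND T = true.
(3) = F OR F OR T = true.
So Overall is satisfied (T AND T AND T).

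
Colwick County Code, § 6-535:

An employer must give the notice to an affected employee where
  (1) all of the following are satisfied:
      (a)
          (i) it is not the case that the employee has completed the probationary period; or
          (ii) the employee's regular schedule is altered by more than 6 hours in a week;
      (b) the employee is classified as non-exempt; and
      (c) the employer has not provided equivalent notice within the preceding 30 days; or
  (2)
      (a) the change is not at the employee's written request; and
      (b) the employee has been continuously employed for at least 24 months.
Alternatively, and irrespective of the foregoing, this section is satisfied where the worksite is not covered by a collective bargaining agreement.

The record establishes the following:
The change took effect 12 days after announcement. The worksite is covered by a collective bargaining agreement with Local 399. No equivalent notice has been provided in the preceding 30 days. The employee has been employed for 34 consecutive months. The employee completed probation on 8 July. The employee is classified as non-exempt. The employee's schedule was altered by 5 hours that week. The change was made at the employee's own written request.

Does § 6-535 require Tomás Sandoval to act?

(i) not (past probation) — not met.
(ii) schedule shift > 6h — not met.
So (a) is not satisfied (F OR F).
(b) non-exempt — satisfied.
(c) no recent notice — satisfied.
(1) = F AND T AND T = false.
(a) not employee-requested — not met.
(b) tenure ≥ 24 mo. — met.
(2) = F AND T = false.
So Overall is not satisfied (F OR F).
Exception (no CBA) — not satisfied.
Result: main false OR exception false → false.

No — not required.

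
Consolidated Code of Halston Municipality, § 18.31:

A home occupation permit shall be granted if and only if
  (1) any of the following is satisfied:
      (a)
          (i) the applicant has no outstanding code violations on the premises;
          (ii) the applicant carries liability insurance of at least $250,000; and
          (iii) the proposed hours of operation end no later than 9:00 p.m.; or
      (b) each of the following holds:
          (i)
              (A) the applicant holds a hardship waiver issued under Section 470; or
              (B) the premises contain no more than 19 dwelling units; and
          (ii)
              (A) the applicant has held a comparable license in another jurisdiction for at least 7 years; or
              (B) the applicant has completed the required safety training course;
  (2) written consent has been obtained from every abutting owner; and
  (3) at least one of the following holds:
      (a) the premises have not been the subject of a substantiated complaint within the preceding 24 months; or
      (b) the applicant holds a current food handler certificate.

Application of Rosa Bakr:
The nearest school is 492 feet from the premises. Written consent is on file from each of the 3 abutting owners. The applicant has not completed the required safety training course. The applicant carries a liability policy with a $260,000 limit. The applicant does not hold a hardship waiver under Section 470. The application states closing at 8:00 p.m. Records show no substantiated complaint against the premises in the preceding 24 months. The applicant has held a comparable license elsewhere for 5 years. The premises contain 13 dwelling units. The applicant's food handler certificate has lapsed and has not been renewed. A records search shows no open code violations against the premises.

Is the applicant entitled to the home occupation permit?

Yes — granted.

(i) no code violations — met.
(ii) insurance ≥ $250,000 — met.
(iii) closes by 9 p.m. — met.
So (a) is satisfied (T AND T AND T).
(A) hardship waiver — not met.
(B) ≤ 19 units — met.
(i) = F OR T = true.
(A) prior license ≥ 7 yr — not met.
(B) safety training — not met.
(ii) = F OR F = false.
(b): T AND F → false.
(1): T OR F → true.
(2) all abutters consent — holds.
(a) no complaint in 24 mo. — holds.
(b) food handler cert. — fails.
(3) = T OR F = true.
So Overall is satisfied (T AND T AND T).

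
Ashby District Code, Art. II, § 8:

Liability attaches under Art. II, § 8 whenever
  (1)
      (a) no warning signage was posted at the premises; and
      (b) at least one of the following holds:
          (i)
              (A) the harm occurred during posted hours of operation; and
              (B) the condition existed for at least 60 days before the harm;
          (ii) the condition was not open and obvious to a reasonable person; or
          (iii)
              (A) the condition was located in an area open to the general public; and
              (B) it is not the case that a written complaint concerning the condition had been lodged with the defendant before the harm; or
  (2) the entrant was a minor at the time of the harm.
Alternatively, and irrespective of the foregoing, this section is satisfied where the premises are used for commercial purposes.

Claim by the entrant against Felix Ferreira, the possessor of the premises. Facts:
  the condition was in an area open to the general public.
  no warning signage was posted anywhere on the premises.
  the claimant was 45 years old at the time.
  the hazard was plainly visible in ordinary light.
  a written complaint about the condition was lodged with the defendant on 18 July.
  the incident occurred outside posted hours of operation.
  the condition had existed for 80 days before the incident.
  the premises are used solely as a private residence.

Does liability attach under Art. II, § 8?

(a) no signage posted — holds.
(A) during posted hours — fails.
(B) condition ≥60 days old — holds.
(i) = F AND T = false.
(ii) not open/obvious — not satisfied.
(A) public area — met.
(B) not (complaint lodged) — fails.
(iii): T AND F → false.
(b): F OR F OR F → false.
(1) = T AND F = false.
(2) entrant a minor — fails.
Overall: F OR F → false.
Exception (commercial use) — not satisfied.
Result: main false OR exception false → false.

No — not liable.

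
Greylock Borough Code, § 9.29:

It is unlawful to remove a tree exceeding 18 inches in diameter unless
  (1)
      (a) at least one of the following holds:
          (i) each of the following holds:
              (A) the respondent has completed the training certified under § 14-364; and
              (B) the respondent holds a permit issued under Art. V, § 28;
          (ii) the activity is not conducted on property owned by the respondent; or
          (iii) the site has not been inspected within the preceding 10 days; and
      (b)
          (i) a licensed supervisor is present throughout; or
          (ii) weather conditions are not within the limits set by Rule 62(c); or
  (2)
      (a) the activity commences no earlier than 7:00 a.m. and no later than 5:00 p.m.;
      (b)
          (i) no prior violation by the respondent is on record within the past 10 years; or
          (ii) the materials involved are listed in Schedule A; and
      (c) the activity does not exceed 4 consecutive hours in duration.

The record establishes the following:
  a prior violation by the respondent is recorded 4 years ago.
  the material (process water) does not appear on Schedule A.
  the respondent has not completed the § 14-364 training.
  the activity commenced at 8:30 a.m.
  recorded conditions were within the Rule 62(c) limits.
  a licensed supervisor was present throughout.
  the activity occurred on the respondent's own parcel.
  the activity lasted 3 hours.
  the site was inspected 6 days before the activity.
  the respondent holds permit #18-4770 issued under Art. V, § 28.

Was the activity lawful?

(A) training certified — not satisfied.
(B) holds permit — holds.
(i): F AND T → false.
(ii) not (own property) — not satisfied.
(iii) not (site inspected) — fails.
(a): F OR F OR F → false.
(i) supervisor present — holds.
(ii) not (weather ok) — fails.
(b): T OR F → true.
(1) = F AND T = false.
(a) start within hours — met.
(i) no prior violation — not satisfied.
(ii) Schedule A material — not satisfied.
(b) = F OR F = false.
(c) ≤ 4 hrs duration — satisfied.
(2): T AND F AND T → false.
Overall: F OR F → false.

No — unlawful.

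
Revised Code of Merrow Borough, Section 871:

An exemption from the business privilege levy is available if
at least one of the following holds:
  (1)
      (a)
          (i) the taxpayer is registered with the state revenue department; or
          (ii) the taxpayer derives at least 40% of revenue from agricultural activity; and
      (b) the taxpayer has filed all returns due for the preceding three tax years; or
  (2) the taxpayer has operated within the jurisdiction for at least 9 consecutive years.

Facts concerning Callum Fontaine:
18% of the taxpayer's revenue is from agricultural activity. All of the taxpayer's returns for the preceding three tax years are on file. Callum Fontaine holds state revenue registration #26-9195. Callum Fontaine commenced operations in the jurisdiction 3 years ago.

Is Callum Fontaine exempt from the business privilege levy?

Yes — exempt.

(i) state-registered — satisfied.
(ii) ≥40% agricultural — not met.
(a) = T OR F = true.
(b) returns current — met.
(1): T AND T → true.
(2) ≥ 9 yrs in jurisdiction — fails.
Overall = T OR F = true.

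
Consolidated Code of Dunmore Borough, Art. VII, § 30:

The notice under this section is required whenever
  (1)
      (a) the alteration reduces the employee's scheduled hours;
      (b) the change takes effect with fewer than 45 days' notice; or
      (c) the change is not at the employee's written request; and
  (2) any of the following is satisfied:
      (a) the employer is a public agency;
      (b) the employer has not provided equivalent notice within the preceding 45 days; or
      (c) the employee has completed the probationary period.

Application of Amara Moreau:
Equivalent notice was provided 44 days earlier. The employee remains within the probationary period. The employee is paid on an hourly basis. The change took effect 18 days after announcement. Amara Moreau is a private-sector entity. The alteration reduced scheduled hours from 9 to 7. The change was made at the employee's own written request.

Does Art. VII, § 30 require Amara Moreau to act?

No — not required.

(a) hours reduced — holds.
(b) < 45 days' notice — satisfied.
(c) not employee-requested — fails.
(1) = T OR T OR F = true.
(a) public agency — fails.
(b) no recent notice — fails.
(c) past probation — not met.
(2) = F OR F OR F = false.
Overall: T AND F → false.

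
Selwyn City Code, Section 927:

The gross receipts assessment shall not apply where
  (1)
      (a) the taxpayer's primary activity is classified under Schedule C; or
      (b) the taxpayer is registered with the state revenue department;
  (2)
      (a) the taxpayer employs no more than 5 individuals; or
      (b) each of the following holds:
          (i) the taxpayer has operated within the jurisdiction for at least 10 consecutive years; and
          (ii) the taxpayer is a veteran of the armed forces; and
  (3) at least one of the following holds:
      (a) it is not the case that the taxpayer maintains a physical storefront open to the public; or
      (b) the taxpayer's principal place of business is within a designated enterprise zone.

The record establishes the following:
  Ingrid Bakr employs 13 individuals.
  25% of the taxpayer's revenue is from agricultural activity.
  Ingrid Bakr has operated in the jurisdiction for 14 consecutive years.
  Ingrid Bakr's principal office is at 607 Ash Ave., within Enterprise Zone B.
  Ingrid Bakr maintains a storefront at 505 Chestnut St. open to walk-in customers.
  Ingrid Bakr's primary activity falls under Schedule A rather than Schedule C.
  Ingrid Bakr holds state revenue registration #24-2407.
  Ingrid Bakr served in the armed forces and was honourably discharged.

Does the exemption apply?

(a) Schedule C activity — not satisfied.
(b) state-registered — satisfied.
(1) = F OR T = true.
(a) ≤ 5 employees — not met.
(i) ≥ 10 yrs in jurisdiction — satisfied.
(ii) veteran — satisfied.
(b): T AND T → true.
So (2) is satisfied (F OR T).
(a) not (has storefront) — fails.
(b) in enterprise zone — met.
(3): F OR T → true.
So Overall is satisfied (T AND T AND T).

Yes — exempt.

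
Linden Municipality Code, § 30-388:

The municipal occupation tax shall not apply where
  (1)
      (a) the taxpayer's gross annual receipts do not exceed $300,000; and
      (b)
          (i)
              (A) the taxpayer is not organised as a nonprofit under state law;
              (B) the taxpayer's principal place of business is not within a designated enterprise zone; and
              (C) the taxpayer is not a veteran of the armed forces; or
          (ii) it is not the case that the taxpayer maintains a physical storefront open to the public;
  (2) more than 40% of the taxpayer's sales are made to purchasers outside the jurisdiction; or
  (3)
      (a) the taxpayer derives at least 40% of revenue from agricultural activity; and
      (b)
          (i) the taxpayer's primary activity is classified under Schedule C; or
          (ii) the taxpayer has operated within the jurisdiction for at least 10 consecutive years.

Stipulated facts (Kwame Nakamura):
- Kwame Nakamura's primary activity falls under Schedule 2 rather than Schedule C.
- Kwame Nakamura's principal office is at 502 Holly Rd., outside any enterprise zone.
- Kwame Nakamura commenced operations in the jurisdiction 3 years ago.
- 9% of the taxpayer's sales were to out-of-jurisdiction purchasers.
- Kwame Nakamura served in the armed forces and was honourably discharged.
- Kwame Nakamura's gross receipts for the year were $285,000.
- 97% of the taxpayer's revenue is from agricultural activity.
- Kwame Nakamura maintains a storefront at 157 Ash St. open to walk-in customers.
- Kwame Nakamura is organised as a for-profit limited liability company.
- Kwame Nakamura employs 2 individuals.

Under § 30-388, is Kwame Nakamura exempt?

(a) receipts ≤ $300,000 — holds.
(A) not (nonprofit) — holds.
(B) not (in enterprise zone) — holds.
(C) not (veteran) — not satisfied.
So (i) is not satisfied (T AND T AND F).
(ii) not (has storefront) — fails.
So (b) is not satisfied (F OR F).
(1): T AND F → false.
(2) >40% out-of-jur. sales — not met.
(a) ≥40% agricultural — met.
(i) Schedule C activity — not met.
(ii) ≥ 10 yrs in jurisdiction — not satisfied.
(b): F OR F → false.
(3): T AND F → false.
Overall = F OR F OR F = false.

No — not exempt.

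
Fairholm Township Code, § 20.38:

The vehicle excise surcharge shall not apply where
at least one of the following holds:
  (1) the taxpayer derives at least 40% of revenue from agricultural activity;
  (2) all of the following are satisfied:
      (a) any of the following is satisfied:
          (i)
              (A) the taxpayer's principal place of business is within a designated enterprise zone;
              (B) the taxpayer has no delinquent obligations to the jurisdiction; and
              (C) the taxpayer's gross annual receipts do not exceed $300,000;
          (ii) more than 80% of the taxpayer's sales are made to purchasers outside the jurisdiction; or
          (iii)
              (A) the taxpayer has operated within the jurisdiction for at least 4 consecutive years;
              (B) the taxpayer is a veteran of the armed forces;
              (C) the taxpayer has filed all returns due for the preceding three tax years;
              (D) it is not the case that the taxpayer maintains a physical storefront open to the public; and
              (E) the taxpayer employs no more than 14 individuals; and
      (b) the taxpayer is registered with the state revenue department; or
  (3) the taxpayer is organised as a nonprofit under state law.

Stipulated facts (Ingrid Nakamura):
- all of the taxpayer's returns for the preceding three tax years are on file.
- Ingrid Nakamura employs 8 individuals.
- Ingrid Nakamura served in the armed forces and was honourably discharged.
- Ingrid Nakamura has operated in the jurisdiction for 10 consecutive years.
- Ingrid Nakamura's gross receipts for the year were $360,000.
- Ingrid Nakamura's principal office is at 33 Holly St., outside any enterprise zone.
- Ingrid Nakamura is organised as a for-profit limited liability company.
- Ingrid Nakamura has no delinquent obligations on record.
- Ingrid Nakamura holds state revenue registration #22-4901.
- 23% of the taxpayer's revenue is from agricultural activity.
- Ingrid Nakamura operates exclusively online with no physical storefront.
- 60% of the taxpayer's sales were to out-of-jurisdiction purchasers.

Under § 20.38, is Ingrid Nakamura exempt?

Yes — exempt.

(1) ≥40% agricultural — not satisfied.
(A) in enterprise zone — not satisfied.
(B) no delinquency — holds.
(C) receipts ≤ $300,000 — not satisfied.
(i): F AND T AND F → false.
(ii) >80% out-of-jur. sales — not met.
(A) ≥ 4 yrs in jurisdiction — holds.
(B) veteran — met.
(C) returns current — met.
(D) not (has storefront) — holds.
(E) ≤ 14 employees — holds.
(iii): T AND T AND T AND T AND T → true.
(a): F OR F OR T → true.
(b) state-registered — satisfied.
(2): T AND T → true.
(3) nonprofit — fails.
So Overall is satisfied (F OR T OR F).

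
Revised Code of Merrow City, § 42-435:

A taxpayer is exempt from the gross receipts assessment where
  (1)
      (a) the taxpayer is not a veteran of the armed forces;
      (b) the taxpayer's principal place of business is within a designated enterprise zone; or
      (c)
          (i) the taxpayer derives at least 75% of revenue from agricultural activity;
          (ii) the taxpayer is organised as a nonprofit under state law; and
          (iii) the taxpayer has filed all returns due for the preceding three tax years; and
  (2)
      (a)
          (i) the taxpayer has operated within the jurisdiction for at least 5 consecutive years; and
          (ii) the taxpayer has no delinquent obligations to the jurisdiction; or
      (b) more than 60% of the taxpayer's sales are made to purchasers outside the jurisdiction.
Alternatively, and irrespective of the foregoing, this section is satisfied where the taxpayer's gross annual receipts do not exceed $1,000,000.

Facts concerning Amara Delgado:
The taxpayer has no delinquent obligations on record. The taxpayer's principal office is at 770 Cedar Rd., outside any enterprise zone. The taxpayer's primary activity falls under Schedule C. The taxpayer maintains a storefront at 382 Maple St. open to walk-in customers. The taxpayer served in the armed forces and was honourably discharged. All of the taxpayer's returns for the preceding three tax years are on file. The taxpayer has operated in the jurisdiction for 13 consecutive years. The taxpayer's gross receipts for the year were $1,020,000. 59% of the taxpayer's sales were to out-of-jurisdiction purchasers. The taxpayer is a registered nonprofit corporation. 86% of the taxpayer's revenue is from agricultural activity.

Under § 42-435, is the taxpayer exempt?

(a) not (veteran) — not met.
(b) in enterprise zone — not met.
(i) ≥75% agricultural — satisfied.
(ii) nonprofit — satisfied.
(iii) returns current — holds.
So (c) is satisfied (T AND T AND T).
So (1) is satisfied (F OR F OR T).
(i) ≥ 5 yrs in jurisdiction — holds.
(ii) no delinquency — holds.
(a): T AND T → true.
(b) >60% out-of-jur. sales — not met.
So (2) is satisfied (T OR F).
Overall = T AND T = true.
Exception (receipts ≤ $1,000,000) — not satisfied.
Result: main true OR exception false → true.

Yes — exempt.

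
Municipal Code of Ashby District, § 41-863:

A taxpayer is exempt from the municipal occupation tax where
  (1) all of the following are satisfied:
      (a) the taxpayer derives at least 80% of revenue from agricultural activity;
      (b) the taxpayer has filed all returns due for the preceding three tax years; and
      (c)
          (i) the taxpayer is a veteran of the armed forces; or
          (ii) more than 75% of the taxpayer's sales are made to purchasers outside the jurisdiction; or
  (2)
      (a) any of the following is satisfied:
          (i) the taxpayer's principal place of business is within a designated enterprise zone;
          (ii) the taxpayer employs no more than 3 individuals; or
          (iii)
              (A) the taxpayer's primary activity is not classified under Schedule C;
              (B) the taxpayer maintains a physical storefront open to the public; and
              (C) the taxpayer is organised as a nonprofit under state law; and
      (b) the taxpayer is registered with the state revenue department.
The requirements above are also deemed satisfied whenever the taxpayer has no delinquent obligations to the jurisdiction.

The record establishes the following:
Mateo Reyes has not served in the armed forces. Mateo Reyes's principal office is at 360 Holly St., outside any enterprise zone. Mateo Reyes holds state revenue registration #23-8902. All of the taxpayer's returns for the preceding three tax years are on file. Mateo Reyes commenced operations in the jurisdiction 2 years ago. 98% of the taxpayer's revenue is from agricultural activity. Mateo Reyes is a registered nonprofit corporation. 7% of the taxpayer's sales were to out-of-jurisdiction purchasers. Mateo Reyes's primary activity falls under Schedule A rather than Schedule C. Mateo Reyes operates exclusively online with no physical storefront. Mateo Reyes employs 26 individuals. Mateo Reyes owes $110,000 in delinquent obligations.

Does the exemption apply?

(a) ≥80% agricultural — holds.
(b) returns current — satisfied.
(i) veteran — not satisfied.
(ii) >75% out-of-jur. sales — not satisfied.
(c): F OR F → false.
(1) = T AND T AND F = false.
(i) in enterprise zone — not satisfied.
(ii) ≤ 3 employees — not met.
(A) not (Schedule C activity) — holds.
(B) has storefront — not satisfied.
(C) nonprofit — satisfied.
(iii) = T AND F AND T = false.
So (a) is not satisfied (F OR F OR F).
(b) state-registered — met.
So (2) is not satisfied (F AND T).
So Overall is not satisfied (F OR F).
Exception (no delinquency) — not satisfied.
Result: main false OR exception false → false.

No — not exempt.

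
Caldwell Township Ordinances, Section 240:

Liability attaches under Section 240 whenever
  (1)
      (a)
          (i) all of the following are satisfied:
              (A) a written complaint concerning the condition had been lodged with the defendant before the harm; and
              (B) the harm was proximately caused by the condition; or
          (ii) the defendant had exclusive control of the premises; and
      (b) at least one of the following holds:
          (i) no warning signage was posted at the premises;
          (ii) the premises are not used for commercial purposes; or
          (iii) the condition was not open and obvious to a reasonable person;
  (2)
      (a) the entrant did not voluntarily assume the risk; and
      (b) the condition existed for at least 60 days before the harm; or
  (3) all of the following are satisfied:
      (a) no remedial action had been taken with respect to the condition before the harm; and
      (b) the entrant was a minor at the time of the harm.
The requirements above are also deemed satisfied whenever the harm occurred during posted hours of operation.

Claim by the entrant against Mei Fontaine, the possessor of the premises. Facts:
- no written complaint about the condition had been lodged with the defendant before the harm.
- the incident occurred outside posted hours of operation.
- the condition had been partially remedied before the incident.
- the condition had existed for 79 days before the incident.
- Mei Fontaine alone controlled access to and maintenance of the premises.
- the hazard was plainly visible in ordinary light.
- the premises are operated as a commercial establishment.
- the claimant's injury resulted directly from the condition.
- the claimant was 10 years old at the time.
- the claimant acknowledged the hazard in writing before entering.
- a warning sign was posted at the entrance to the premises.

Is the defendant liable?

No — not liable.

(A) complaint lodged — not met.
(B) proximate cause — satisfied.
(i): F AND T → false.
(ii) exclusive control — met.
(a): F OR T → true.
(i) no signage posted — fails.
(ii) not (commercial use) — fails.
(iii) not open/obvious — fails.
So (b) is not satisfied (F OR F OR F).
(1) = T AND F = false.
(a) no assumed risk — fails.
(b) condition ≥60 days old — holds.
(2): F AND T → false.
(a) no remedial action — fails.
(b) entrant a minor — met.
(3): F AND T → false.
So Overall is not satisfied (F OR F OR F).
Exception (during posted hours) — not satisfied.
Result: main false OR exception false → false.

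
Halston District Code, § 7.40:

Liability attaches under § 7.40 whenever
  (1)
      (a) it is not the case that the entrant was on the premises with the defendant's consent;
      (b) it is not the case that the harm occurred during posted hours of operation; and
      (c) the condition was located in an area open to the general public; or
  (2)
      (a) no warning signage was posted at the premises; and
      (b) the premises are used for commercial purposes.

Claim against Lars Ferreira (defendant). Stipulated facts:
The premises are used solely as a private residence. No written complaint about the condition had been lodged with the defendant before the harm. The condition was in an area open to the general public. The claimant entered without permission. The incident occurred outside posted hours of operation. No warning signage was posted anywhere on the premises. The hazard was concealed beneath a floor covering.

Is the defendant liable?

Yes — liable.

(a) not (consent to enter) — met.
(b) not (during posted hours) — holds.
(c) public area — satisfied.
So (1) is satisfied (T AND T AND T).
(a) no signage posted — holds.
(b) commercial use — not satisfied.
So (2) is not satisfied (T AND F).
Overall: T OR F → true.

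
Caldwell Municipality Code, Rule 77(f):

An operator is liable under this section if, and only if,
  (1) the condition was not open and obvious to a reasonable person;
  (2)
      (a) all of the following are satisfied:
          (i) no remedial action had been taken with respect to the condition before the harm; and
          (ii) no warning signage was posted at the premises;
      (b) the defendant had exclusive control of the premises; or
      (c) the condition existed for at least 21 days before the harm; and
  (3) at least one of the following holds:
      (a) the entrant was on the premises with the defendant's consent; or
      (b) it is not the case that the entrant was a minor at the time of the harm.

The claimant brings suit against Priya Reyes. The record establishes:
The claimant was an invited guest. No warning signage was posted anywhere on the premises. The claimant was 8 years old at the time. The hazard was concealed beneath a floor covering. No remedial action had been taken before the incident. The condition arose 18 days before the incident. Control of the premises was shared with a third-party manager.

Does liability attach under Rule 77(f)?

Yes — liable.

(1) not open/obvious — satisfied.
(i) no remedial action — met.
(ii) no signage posted — holds.
So (a) is satisfied (T AND T).
(b) exclusive control — fails.
(c) condition ≥21 days old — not satisfied.
So (2) is satisfied (T OR F OR F).
(a) consent to enter — satisfied.
(b) not (entrant a minor) — not met.
(3): T OR F → true.
Overall: T AND T AND T → true.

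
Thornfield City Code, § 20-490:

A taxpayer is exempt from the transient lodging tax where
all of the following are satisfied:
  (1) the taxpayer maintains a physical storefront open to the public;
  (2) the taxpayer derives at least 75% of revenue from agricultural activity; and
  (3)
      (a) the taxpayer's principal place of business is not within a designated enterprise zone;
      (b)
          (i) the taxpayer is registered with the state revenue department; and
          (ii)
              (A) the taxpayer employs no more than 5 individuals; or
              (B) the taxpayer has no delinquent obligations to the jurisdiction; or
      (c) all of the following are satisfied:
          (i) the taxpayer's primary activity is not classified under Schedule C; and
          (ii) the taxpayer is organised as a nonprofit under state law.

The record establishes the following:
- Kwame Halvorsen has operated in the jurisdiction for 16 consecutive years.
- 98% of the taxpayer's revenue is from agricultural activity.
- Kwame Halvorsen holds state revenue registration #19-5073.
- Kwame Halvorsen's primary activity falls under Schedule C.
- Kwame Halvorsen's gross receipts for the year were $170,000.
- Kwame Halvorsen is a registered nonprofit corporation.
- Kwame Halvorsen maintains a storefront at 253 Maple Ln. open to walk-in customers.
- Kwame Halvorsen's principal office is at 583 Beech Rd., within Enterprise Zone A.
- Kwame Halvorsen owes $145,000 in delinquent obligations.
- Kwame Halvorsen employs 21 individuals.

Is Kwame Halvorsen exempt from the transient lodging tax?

(1) has storefront — holds.
(2) ≥75% agricultural — satisfied.
(a) not (in enterprise zone) — not met.
(i) state-registered — met.
(A) ≤ 5 employees — fails.
(B) no delinquency — not satisfied.
So (ii) is not satisfied (F OR F).
So (b) is not satisfied (T AND F).
(i) not (Schedule C activity) — not satisfied.
(ii) nonprofit — met.
(c) = F AND T = false.
So (3) is not satisfied (F OR F OR F).
Overall: T AND T AND F → false.

No — not exempt.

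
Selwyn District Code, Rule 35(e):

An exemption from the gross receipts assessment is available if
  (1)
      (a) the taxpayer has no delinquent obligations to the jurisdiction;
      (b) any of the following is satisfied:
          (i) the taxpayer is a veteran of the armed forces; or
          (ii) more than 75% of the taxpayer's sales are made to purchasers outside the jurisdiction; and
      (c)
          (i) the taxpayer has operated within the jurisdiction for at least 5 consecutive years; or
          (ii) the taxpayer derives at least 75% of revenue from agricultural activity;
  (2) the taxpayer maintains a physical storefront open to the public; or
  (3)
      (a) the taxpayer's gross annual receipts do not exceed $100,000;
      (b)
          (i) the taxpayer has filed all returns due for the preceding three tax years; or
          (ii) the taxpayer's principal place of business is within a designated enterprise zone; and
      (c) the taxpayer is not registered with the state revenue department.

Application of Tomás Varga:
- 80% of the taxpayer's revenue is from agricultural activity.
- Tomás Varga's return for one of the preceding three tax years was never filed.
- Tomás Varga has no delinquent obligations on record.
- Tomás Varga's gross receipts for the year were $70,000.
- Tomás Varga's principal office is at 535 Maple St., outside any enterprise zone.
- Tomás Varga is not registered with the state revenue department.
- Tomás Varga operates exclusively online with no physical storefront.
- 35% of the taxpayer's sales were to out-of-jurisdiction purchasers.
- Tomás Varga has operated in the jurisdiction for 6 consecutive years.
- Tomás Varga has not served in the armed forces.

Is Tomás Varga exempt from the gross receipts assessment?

No — not exempt.

(a) no delinquency — holds.
(i) veteran — not satisfied.
(ii) >75% out-of-jur. sales — not satisfied.
(b) = F OR F = false.
(i) ≥ 5 yrs in jurisdiction — satisfied.
(ii) ≥75% agricultural — satisfied.
(c) = T OR T = true.
So (1) is not satisfied (T AND F AND T).
(2) has storefront — not satisfied.
(a) receipts ≤ $100,000 — satisfied.
(i) returns current — not satisfied.
(ii) in enterprise zone — not satisfied.
(b) = F OR F = false.
(c) not (state-registered) — met.
So (3) is not satisfied (T AND F AND T).
Overall = F OR F OR F = false.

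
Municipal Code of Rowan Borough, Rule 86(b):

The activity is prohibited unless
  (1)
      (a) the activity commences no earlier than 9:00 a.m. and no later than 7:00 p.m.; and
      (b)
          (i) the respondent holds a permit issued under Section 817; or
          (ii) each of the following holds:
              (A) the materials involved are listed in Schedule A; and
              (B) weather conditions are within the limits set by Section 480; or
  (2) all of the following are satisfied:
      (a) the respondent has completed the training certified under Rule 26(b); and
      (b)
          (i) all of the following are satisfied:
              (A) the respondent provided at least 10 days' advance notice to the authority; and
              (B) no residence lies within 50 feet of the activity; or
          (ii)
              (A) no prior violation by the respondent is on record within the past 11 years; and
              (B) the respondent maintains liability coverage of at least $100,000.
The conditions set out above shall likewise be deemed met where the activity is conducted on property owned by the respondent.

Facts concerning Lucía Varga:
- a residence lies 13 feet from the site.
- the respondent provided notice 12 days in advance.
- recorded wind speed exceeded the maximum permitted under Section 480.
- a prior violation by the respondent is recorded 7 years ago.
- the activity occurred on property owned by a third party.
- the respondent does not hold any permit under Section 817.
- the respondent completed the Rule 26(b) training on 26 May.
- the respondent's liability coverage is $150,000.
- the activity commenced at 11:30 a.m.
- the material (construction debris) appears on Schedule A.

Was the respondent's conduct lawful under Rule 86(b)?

(a) start within hours — met.
(i) holds permit — not satisfied.
(A) Schedule A material — holds.
(B) weather ok — not satisfied.
(ii): T AND F → false.
So (b) is not satisfied (F OR F).
(1): T AND F → false.
(a) training certified — holds.
(A) ≥10 days' notice — met.
(B) no residence in 50 ft — not met.
(i): T AND F → false.
(A) no prior violation — fails.
(B) coverage ≥ $100,000 — met.
So (ii) is not satisfied (F AND T).
(b) = F OR F = false.
So (2) is not satisfied (T AND F).
Overall = F OR F = false.
Exception (own property) — not satisfied.
Result: main false OR exception false → false.

No — unlawful.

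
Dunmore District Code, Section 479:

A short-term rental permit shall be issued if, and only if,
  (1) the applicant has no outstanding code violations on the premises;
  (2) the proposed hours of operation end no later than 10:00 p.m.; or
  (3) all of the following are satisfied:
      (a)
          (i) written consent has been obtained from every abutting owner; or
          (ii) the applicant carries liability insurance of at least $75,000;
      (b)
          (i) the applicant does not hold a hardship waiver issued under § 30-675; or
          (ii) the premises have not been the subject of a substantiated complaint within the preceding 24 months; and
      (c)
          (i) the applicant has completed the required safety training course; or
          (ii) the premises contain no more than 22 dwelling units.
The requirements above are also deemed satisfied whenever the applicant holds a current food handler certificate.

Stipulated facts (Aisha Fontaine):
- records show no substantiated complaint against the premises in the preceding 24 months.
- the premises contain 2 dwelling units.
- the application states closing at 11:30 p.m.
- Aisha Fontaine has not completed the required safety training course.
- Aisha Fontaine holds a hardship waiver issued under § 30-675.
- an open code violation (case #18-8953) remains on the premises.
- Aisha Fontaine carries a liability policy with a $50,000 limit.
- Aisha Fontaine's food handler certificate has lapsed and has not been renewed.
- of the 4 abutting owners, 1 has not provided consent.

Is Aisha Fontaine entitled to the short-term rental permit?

(1) no code violations — not satisfied.
(2) closes by 10 p.m. — not met.
(i) all abutters consent — not satisfied.
(ii) insurance ≥ $75,000 — not met.
(a): F OR F → false.
(i) not (hardship waiver) — not satisfied.
(ii) no complaint in 24 mo. — met.
So (b) is satisfied (F OR T).
(i) safety training — fails.
(ii) ≤ 22 units — holds.
(c): F OR T → true.
(3) = F AND T AND T = false.
Overall: F OR F OR F → false.
Exception (food handler cert.) — not satisfied.
Result: main false OR exception false → false.

No — denied.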